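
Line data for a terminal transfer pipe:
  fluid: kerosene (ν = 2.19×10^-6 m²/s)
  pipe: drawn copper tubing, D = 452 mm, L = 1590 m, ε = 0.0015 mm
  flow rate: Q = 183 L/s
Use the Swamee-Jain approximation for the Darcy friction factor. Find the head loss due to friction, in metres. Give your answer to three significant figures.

h_f ≈ 3.52 m

V = 4Q/(πD²) = 4·0.183/(π·0.452²) = 1.140 m/s
Re = VD/ν = 1.140·0.452/2.19×10^-6 = 2.35×10^5 → turbulent
ε/D = 0.0015/452 = 3.32×10^-6
Swamee-Jain: f = 0.01508
h_f = f(L/D)V²/(2g) = 0.01508·(1590/0.452)·1.140²/(2·9.81) = 3.518 m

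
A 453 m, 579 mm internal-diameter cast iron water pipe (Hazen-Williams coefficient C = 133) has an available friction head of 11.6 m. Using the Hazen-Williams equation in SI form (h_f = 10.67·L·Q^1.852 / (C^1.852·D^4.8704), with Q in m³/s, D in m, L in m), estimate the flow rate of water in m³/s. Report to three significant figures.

Rearranging: Q = [h_f·C^1.852·D^4.8704 / (10.67·L)]^(1/1.852)
Q = [11.6·133^1.852·0.579^4.8704 / (10.67·453)]^0.540 = 1.217 m³/s

Q ≈ 1.22 m³/s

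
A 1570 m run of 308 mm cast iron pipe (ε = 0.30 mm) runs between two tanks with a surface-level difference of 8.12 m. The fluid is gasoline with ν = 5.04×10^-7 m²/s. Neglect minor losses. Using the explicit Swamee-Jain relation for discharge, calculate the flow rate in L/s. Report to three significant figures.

Swamee-Jain (Type II): Q = -0.965·√(gD⁵h_f/L)·ln[ε/(3.7D) + √(3.17ν²L/(gD³h_f))]
√(gD⁵h_f/L) = √(9.81·0.308⁵·8.12/1570) = 0.01186
ε/(3.7D) = 2.63×10^-4; √(3.17ν²L/(gD³h_f)) = 2.33×10^-5
Q = -0.965·0.01186·ln(2.866×10^-4) = 0.09335 m³/s
Check: V = 1.25 m/s, Re = 7.66×10^5, f = 0.02002, h_f = 8.16 m ≈ 8.12 m ✓

Q ≈ 93.4 L/s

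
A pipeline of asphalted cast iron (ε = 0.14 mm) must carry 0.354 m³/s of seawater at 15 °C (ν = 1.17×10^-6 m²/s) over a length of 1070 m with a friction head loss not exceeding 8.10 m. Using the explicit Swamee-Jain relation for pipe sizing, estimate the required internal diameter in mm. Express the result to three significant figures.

Swamee-Jain (Type III): D = 0.66·[ε^1.25·(LQ²/(gh_f))^4.75 + ν·Q^9.4·(L/(gh_f))^5.2]^0.04
LQ²/(gh_f) = 1.687; L/(gh_f) = 13.47
Term 1 = ε^1.25·(…)^4.75 = 1.83×10^-4; Term 2 = ν·Q^9.4·(…)^5.2 = 5.02×10^-5
D = 0.66·(1.83×10^-4 + 5.02×10^-5)^0.04 = 0.4723 m = 472 mm
Check: V = 2.02 m/s, Re = 8.16×10^5, f = 0.01588, h_f = 7.48 m ≈ 8.10 m ✓

D ≈ 472 mm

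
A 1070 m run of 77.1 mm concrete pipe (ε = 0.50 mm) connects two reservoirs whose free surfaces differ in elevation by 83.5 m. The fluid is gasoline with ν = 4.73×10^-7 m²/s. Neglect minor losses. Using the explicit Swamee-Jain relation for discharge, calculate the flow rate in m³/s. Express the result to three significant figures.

Q ≈ 0.00881 m³/s

Swamee-Jain (Type II): Q = -0.965·√(gD⁵h_f/L)·ln[ε/(3.7D) + √(3.17ν²L/(gD³h_f))]
√(gD⁵h_f/L) = √(9.81·0.0771⁵·83.5/1070) = 0.001444
ε/(3.7D) = 0.00175; √(3.17ν²L/(gD³h_f)) = 4.50×10^-5
Q = -0.965·0.001444·ln(0.001798) = 0.008810 m³/s
Check: V = 1.89 m/s, Re = 3.08×10^5, f = 0.03329, h_f = 83.9 m ≈ 83.5 m ✓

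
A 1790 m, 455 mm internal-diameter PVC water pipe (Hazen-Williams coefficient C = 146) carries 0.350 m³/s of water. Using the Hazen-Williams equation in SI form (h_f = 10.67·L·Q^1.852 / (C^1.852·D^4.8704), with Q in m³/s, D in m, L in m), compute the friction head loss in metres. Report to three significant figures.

h_f ≈ 12.4 m

h_f = 10.67·1790·0.350^1.852 / (146^1.852·0.455^4.8704) = 12.41 m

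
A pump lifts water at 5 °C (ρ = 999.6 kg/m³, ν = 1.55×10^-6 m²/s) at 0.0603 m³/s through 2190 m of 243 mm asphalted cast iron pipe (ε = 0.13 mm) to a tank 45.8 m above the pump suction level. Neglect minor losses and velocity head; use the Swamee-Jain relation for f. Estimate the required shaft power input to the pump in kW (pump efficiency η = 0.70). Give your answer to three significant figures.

V = 4Q/(πD²) = 1.300 m/s; Re = 2.04×10^5; ε/D = 5.35×10^-4; f = 0.01908
h_f = f(L/D)V²/2g = 14.82 m
Total head H = z + h_f = 45.8 + 14.82 = 60.62 m
P_hyd = ρgQH = 999.6·9.81·0.0603·60.62 = 35.84 kW
P_shaft = P_hyd/η = 35.84/0.70 = 51.21 kW

P_shaft ≈ 51.2 kW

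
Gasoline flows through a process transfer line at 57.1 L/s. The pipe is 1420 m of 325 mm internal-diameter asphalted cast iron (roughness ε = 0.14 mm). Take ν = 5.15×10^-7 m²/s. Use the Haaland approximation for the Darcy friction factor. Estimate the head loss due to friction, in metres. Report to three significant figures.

h_f ≈ 1.82 m

V = 4Q/(πD²) = 4·0.0571/(π·0.325²) = 0.6883 m/s
Re = VD/ν = 0.6883·0.325/5.15×10^-7 = 4.34×10^5 → turbulent
ε/D = 0.14/325 = 4.31×10^-4
Haaland: f = 0.01725
h_f = f(L/D)V²/(2g) = 0.01725·(1420/0.325)·0.6883²/(2·9.81) = 1.820 m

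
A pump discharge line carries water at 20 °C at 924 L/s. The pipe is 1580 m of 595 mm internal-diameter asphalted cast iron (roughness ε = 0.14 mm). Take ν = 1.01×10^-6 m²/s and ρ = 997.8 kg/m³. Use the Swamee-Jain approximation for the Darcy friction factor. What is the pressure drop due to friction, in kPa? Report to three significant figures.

Δp ≈ 216 kPa

V = 4Q/(πD²) = 4·0.924/(π·0.595²) = 3.323 m/s
Re = VD/ν = 3.323·0.595/1.01×10^-6 = 1.96×10^6 → turbulent
ε/D = 0.14/595 = 2.35×10^-4
Swamee-Jain: f = 0.01474
h_f = f(L/D)V²/(2g) = 0.01474·(1580/0.595)·3.323²/(2·9.81) = 22.03 m
Δp = ρg·h_f = 997.8·9.81·22.03 = 215.6 kPa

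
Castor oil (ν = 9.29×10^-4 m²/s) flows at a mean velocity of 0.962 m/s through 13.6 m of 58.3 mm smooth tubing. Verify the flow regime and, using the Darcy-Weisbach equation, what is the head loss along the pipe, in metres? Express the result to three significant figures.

h_f ≈ 11.7 m

Re = VD/ν = 0.962·0.05830/9.29×10^-4 = 60.4 → laminar (Re < 2300)
f = 64/Re = 1.060
h_f = f(L/D)V²/(2g) = 1.060·(13.6/0.05830)·0.962²/(2·9.81) = 11.66 m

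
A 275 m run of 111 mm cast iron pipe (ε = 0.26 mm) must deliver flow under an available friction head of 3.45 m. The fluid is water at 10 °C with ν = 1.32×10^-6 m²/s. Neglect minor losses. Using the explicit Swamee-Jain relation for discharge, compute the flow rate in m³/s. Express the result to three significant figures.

Q ≈ 0.00989 m³/s

Swamee-Jain (Type II): Q = -0.965·√(gD⁵h_f/L)·ln[ε/(3.7D) + √(3.17ν²L/(gD³h_f))]
√(gD⁵h_f/L) = √(9.81·0.111⁵·3.45/275) = 0.001440
ε/(3.7D) = 6.33×10^-4; √(3.17ν²L/(gD³h_f)) = 1.81×10^-4
Q = -0.965·0.001440·ln(8.142×10^-4) = 0.009885 m³/s
Check: V = 1.02 m/s, Re = 8.59×10^4, f = 0.02644, h_f = 3.48 m ≈ 3.45 m ✓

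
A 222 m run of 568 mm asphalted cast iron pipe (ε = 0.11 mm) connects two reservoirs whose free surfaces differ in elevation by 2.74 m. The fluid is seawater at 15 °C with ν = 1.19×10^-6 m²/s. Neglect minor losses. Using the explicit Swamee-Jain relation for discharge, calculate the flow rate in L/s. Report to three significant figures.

Q ≈ 785 L/s

Swamee-Jain (Type II): Q = -0.965·√(gD⁵h_f/L)·ln[ε/(3.7D) + √(3.17ν²L/(gD³h_f))]
√(gD⁵h_f/L) = √(9.81·0.568⁵·2.74/222) = 0.08461
ε/(3.7D) = 5.23×10^-5; √(3.17ν²L/(gD³h_f)) = 1.42×10^-5
Q = -0.965·0.08461·ln(6.657×10^-5) = 0.7852 m³/s
Check: V = 3.10 m/s, Re = 1.48×10^6, f = 0.01441, h_f = 2.76 m ≈ 2.74 m ✓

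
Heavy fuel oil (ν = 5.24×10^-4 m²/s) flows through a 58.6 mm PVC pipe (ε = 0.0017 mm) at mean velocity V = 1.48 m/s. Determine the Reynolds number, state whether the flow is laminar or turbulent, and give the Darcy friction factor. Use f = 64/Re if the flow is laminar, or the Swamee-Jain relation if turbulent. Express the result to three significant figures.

Re ≈ 166; laminar; f = 64/Re ≈ 0.387

Re = VD/ν = 1.480·0.0586/5.24×10^-4 = 166
Re < 2300 → laminar → f = 64/Re = 0.3867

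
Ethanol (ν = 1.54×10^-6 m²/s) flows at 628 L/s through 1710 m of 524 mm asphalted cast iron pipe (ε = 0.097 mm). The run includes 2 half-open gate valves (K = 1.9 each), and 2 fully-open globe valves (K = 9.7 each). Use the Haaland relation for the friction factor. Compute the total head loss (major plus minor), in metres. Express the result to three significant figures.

V = 4Q/(πD²) = 2.912 m/s; V²/2g = 0.4322 m
Re = 9.91×10^5, ε/D = 1.85×10^-4 → f = 0.01444 (Haaland)
Major: h_f = f(L/D)·V²/2g = 0.01444·3263·0.4322 = 20.37 m
Minor: ΣK = 23.2; h_m = ΣK·V²/2g = 10.03 m
Total H_L = 20.37 + 10.03 = 30.39 m

H_L ≈ 30.4 m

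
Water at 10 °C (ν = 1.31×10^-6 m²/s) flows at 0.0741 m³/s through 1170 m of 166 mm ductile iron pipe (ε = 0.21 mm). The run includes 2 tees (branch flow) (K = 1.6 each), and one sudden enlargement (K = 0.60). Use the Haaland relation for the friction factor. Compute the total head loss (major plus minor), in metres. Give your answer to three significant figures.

V = 4Q/(πD²) = 3.424 m/s; V²/2g = 0.5975 m
Re = 4.34×10^5, ε/D = 0.00127 → f = 0.02136 (Haaland)
Major: h_f = f(L/D)·V²/2g = 0.02136·7048·0.5975 = 89.95 m
Minor: ΣK = 3.80; h_m = ΣK·V²/2g = 2.270 m
Total H_L = 89.95 + 2.270 = 92.22 m

H_L ≈ 92.2 m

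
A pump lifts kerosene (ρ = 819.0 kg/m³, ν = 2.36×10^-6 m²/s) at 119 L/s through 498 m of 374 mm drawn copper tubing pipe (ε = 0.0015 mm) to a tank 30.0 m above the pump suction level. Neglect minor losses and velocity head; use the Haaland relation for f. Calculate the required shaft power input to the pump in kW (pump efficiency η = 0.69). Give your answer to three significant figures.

V = 4Q/(πD²) = 1.083 m/s; Re = 1.72×10^5; ε/D = 4.01×10^-6; f = 0.01599
h_f = f(L/D)V²/2g = 1.273 m
Total head H = z + h_f = 30.0 + 1.273 = 31.27 m
P_hyd = ρgQH = 819.0·9.81·0.119·31.27 = 29.90 kW
P_shaft = P_hyd/η = 29.90/0.69 = 43.33 kW

P_shaft ≈ 43.3 kW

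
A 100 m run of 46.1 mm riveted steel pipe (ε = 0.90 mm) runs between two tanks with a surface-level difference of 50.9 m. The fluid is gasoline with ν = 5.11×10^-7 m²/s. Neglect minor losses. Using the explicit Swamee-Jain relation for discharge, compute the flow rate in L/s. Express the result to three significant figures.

Swamee-Jain (Type II): Q = -0.965·√(gD⁵h_f/L)·ln[ε/(3.7D) + √(3.17ν²L/(gD³h_f))]
√(gD⁵h_f/L) = √(9.81·0.0461⁵·50.9/100) = 0.001020
ε/(3.7D) = 0.00528; √(3.17ν²L/(gD³h_f)) = 4.11×10^-5
Q = -0.965·0.001020·ln(0.005318) = 0.005153 m³/s
Check: V = 3.09 m/s, Re = 2.78×10^5, f = 0.04844, h_f = 51.0 m ≈ 50.9 m ✓

Q ≈ 5.15 L/s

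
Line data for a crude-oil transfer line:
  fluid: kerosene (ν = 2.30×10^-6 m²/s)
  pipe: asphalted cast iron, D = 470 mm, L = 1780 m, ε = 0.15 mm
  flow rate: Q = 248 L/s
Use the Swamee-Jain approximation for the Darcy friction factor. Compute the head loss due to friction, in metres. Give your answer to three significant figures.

V = 4Q/(πD²) = 4·0.248/(π·0.470²) = 1.429 m/s
Re = VD/ν = 1.429·0.470/2.30×10^-6 = 2.92×10^5 → turbulent
ε/D = 0.15/470 = 3.19×10^-4
Swamee-Jain: f = 0.01724
h_f = f(L/D)V²/(2g) = 0.01724·(1780/0.470)·1.429²/(2·9.81) = 6.798 m

h_f ≈ 6.80 m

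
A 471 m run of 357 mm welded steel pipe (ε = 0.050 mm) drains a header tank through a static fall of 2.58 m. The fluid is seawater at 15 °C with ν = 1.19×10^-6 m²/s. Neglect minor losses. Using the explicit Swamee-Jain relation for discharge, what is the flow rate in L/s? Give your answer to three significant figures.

Swamee-Jain (Type II): Q = -0.965·√(gD⁵h_f/L)·ln[ε/(3.7D) + √(3.17ν²L/(gD³h_f))]
√(gD⁵h_f/L) = √(9.81·0.357⁵·2.58/471) = 0.01765
ε/(3.7D) = 3.79×10^-5; √(3.17ν²L/(gD³h_f)) = 4.28×10^-5
Q = -0.965·0.01765·ln(8.070×10^-5) = 0.1605 m³/s
Check: V = 1.60 m/s, Re = 4.81×10^5, f = 0.01497, h_f = 2.59 m ≈ 2.58 m ✓

Q ≈ 161 L/s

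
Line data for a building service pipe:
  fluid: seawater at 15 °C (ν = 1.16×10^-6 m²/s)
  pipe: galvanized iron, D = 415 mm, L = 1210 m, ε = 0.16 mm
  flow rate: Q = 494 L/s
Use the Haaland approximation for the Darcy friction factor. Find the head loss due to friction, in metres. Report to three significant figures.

V = 4Q/(πD²) = 4·0.494/(π·0.415²) = 3.652 m/s
Re = VD/ν = 3.652·0.415/1.16×10^-6 = 1.31×10^6 → turbulent
ε/D = 0.16/415 = 3.86×10^-4
Haaland: f = 0.01621
h_f = f(L/D)V²/(2g) = 0.01621·(1210/0.415)·3.652²/(2·9.81) = 32.13 m

h_f ≈ 32.1 m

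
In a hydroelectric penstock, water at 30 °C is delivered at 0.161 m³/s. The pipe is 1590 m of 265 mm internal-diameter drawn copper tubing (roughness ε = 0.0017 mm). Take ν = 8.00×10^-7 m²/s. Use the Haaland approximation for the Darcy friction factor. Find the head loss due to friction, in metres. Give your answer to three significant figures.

V = 4Q/(πD²) = 4·0.161/(π·0.265²) = 2.919 m/s
Re = VD/ν = 2.919·0.265/8.00×10^-7 = 9.67×10^5 → turbulent
ε/D = 0.0017/265 = 6.42×10^-6
Haaland: f = 0.01176
h_f = f(L/D)V²/(2g) = 0.01176·(1590/0.265)·2.919²/(2·9.81) = 30.65 m

h_f ≈ 30.6 m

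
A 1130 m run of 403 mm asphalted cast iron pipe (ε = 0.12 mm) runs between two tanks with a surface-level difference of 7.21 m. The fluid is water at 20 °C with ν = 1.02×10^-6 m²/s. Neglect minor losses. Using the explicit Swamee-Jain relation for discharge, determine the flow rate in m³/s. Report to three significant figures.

Swamee-Jain (Type II): Q = -0.965·√(gD⁵h_f/L)·ln[ε/(3.7D) + √(3.17ν²L/(gD³h_f))]
√(gD⁵h_f/L) = √(9.81·0.403⁵·7.21/1130) = 0.02579
ε/(3.7D) = 8.05×10^-5; √(3.17ν²L/(gD³h_f)) = 2.84×10^-5
Q = -0.965·0.02579·ln(1.089×10^-4) = 0.2271 m³/s
Check: V = 1.78 m/s, Re = 7.04×10^5, f = 0.01601, h_f = 7.26 m ≈ 7.21 m ✓

Q ≈ 0.227 m³/s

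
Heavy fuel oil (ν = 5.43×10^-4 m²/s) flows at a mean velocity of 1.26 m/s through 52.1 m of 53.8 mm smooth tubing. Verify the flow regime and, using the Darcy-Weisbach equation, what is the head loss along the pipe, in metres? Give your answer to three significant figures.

Re = VD/ν = 1.26·0.05380/5.43×10^-4 = 125 → laminar (Re < 2300)
f = 64/Re = 0.5127
h_f = f(L/D)V²/(2g) = 0.5127·(52.1/0.05380)·1.26²/(2·9.81) = 40.17 m

h_f ≈ 40.2 m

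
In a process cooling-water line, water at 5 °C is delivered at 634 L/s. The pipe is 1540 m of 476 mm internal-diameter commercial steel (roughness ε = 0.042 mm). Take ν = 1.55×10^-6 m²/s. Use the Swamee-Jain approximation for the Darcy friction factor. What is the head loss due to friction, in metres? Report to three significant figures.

h_f ≈ 27.7 m

V = 4Q/(πD²) = 4·0.634/(π·0.476²) = 3.563 m/s
Re = VD/ν = 3.563·0.476/1.55×10^-6 = 1.09×10^6 → turbulent
ε/D = 0.042/476 = 8.82×10^-5
Swamee-Jain: f = 0.01323
h_f = f(L/D)V²/(2g) = 0.01323·(1540/0.476)·3.563²/(2·9.81) = 27.68 m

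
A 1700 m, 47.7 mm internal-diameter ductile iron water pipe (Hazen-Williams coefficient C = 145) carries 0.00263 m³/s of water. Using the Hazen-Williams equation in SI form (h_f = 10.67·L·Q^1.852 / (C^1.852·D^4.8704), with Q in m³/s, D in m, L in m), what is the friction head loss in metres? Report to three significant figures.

h_f = 10.67·1700·0.00263^1.852 / (145^1.852·0.0477^4.8704) = 81.97 m

h_f ≈ 82.0 m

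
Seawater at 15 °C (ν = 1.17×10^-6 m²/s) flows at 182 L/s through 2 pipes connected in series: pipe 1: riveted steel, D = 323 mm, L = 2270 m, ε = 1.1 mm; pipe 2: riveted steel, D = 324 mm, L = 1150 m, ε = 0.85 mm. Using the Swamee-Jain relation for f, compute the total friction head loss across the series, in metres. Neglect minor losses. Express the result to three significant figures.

Pipe 1: V = 2.221 m/s, Re = 6.13×10^5, ε/D = 0.00341, f = 0.02742, h_1 = f(L/D)V²/2g = 48.45 m
Pipe 2: V = 2.207 m/s, Re = 6.11×10^5, ε/D = 0.00262, f = 0.02555, h_2 = f(L/D)V²/2g = 22.52 m
Series → Q common, losses add: H = Σh = 70.98 m

H ≈ 71.0 m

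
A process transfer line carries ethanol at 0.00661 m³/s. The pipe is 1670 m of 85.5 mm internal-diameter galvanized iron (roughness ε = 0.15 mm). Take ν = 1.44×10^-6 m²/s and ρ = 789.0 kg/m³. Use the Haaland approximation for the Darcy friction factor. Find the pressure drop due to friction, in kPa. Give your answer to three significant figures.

V = 4Q/(πD²) = 4·0.00661/(π·0.0855²) = 1.151 m/s
Re = VD/ν = 1.151·0.0855/1.44×10^-6 = 6.84×10^4 → turbulent
ε/D = 0.15/85.5 = 0.00175
Haaland: f = 0.02498
h_f = f(L/D)V²/(2g) = 0.02498·(1670/0.0855)·1.151²/(2·9.81) = 32.96 m
Δp = ρg·h_f = 789.0·9.81·32.96 = 255.1 kPa

Δp ≈ 255 kPa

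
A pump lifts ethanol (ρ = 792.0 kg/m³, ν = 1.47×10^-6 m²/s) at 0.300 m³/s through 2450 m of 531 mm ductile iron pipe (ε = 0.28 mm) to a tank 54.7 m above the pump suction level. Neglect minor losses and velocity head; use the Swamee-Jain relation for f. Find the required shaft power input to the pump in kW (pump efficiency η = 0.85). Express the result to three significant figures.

V = 4Q/(πD²) = 1.355 m/s; Re = 4.89×10^5; ε/D = 5.27×10^-4; f = 0.01796
h_f = f(L/D)V²/2g = 7.753 m
Total head H = z + h_f = 54.7 + 7.753 = 62.45 m
P_hyd = ρgQH = 792.0·9.81·0.300·62.45 = 145.6 kW
P_shaft = P_hyd/η = 145.6/0.85 = 171.3 kW

P_shaft ≈ 171 kW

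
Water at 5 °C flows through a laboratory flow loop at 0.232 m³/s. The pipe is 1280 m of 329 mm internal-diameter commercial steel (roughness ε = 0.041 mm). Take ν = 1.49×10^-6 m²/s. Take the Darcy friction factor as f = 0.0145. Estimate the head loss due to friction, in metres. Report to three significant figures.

V = 4Q/(πD²) = 4·0.232/(π·0.329²) = 2.729 m/s
h_f = f(L/D)V²/(2g) = 0.01450·(1280/0.329)·2.729²/(2·9.81) = 21.41 m

h_f ≈ 21.4 m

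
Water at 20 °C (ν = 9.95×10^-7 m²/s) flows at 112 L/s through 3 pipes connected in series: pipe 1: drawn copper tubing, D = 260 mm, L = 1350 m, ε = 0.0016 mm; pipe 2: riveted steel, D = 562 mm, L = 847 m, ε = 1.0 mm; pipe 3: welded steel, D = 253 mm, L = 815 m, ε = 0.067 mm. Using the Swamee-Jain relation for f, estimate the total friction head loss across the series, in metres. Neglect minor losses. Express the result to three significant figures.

Pipe 1: V = 2.110 m/s, Re = 5.51×10^5, ε/D = 6.15×10^-6, f = 0.01297, h_1 = f(L/D)V²/2g = 15.28 m
Pipe 2: V = 0.4515 m/s, Re = 2.55×10^5, ε/D = 0.00178, f = 0.02363, h_2 = f(L/D)V²/2g = 0.3700 m
Pipe 3: V = 2.228 m/s, Re = 5.66×10^5, ε/D = 2.65×10^-4, f = 0.01594, h_3 = f(L/D)V²/2g = 12.99 m
Series → Q common, losses add: H = Σh = 28.64 m

H ≈ 28.6 m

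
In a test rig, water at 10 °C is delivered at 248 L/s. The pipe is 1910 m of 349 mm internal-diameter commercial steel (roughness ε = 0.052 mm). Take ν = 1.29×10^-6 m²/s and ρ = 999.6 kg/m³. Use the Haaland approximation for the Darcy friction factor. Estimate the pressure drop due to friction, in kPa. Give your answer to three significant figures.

Δp ≈ 264 kPa

V = 4Q/(πD²) = 4·0.248/(π·0.349²) = 2.592 m/s
Re = VD/ν = 2.592·0.349/1.29×10^-6 = 7.01×10^5 → turbulent
ε/D = 0.052/349 = 1.49×10^-4
Haaland: f = 0.01435
h_f = f(L/D)V²/(2g) = 0.01435·(1910/0.349)·2.592²/(2·9.81) = 26.91 m
Δp = ρg·h_f = 999.6·9.81·26.91 = 263.9 kPa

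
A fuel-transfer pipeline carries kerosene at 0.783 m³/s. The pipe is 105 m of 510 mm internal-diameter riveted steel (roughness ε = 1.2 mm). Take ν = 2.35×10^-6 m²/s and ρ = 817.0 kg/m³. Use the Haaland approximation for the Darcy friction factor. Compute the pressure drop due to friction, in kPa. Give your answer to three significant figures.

Δp ≈ 30.5 kPa

V = 4Q/(πD²) = 4·0.783/(π·0.510²) = 3.833 m/s
Re = VD/ν = 3.833·0.510/2.35×10^-6 = 8.32×10^5 → turbulent
ε/D = 1.2/510 = 0.00235
Haaland: f = 0.02469
h_f = f(L/D)V²/(2g) = 0.02469·(105/0.510)·3.833²/(2·9.81) = 3.806 m
Δp = ρg·h_f = 817.0·9.81·3.806 = 30.51 kPa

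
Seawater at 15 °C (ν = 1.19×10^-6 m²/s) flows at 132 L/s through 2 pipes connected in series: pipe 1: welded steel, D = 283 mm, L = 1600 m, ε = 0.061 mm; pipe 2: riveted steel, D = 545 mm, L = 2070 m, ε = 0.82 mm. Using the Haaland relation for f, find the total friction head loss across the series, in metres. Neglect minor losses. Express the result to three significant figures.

Pipe 1: V = 2.099 m/s, Re = 4.99×10^5, ε/D = 2.16×10^-4, f = 0.01544, h_1 = f(L/D)V²/2g = 19.59 m
Pipe 2: V = 0.5658 m/s, Re = 2.59×10^5, ε/D = 0.00150, f = 0.02253, h_2 = f(L/D)V²/2g = 1.396 m
Series → Q common, losses add: H = Σh = 20.98 m

H ≈ 21.0 m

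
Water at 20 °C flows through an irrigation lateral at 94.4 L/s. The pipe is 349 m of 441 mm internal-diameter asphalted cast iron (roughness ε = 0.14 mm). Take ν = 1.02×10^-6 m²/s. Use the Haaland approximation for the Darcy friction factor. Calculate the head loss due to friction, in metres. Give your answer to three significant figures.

V = 4Q/(πD²) = 4·0.0944/(π·0.441²) = 0.6180 m/s
Re = VD/ν = 0.6180·0.441/1.02×10^-6 = 2.67×10^5 → turbulent
ε/D = 0.14/441 = 3.17×10^-4
Haaland: f = 0.01710
h_f = f(L/D)V²/(2g) = 0.01710·(349/0.441)·0.6180²/(2·9.81) = 0.2635 m

h_f ≈ 0.263 m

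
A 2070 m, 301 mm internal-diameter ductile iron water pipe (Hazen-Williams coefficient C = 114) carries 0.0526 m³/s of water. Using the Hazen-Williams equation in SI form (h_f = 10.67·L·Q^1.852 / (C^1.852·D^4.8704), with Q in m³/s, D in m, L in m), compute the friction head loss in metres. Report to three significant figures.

h_f ≈ 5.08 m

h_f = 10.67·2070·0.0526^1.852 / (114^1.852·0.301^4.8704) = 5.077 m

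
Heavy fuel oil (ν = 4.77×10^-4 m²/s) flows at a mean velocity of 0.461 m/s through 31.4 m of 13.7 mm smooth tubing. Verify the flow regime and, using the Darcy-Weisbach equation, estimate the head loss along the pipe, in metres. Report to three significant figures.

h_f ≈ 120 m

Re = VD/ν = 0.461·0.01370/4.77×10^-4 = 13.2 → laminar (Re < 2300)
f = 64/Re = 4.834
h_f = f(L/D)V²/(2g) = 4.834·(31.4/0.01370)·0.461²/(2·9.81) = 120.0 m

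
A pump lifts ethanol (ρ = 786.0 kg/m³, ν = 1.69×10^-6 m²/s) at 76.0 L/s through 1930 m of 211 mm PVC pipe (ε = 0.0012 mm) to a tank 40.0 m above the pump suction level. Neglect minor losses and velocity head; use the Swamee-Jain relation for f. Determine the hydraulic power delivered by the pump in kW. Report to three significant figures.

P_hyd ≈ 42.4 kW

V = 4Q/(πD²) = 2.173 m/s; Re = 2.71×10^5; ε/D = 5.69×10^-6; f = 0.01471
h_f = f(L/D)V²/2g = 32.40 m
Total head H = z + h_f = 40.0 + 32.40 = 72.40 m
P_hyd = ρgQH = 786.0·9.81·0.0760·72.40 = 42.43 kW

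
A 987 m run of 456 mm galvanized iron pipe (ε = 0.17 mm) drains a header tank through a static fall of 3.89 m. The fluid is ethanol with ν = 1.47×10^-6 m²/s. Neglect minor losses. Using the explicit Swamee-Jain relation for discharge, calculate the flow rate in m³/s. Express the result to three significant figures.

Q ≈ 0.236 m³/s

Swamee-Jain (Type II): Q = -0.965·√(gD⁵h_f/L)·ln[ε/(3.7D) + √(3.17ν²L/(gD³h_f))]
√(gD⁵h_f/L) = √(9.81·0.456⁵·3.89/987) = 0.02761
ε/(3.7D) = 1.01×10^-4; √(3.17ν²L/(gD³h_f)) = 4.32×10^-5
Q = -0.965·0.02761·ln(1.440×10^-4) = 0.2357 m³/s
Check: V = 1.44 m/s, Re = 4.48×10^5, f = 0.01704, h_f = 3.92 m ≈ 3.89 m ✓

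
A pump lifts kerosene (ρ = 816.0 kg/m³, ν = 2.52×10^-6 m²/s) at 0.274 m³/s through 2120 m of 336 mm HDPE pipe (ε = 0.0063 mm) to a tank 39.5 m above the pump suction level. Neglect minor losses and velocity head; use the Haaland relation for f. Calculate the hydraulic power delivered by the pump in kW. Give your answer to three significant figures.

P_hyd ≈ 179 kW

V = 4Q/(πD²) = 3.090 m/s; Re = 4.12×10^5; ε/D = 1.88×10^-5; f = 0.01372
h_f = f(L/D)V²/2g = 42.13 m
Total head H = z + h_f = 39.5 + 42.13 = 81.63 m
P_hyd = ρgQH = 816.0·9.81·0.274·81.63 = 179.0 kW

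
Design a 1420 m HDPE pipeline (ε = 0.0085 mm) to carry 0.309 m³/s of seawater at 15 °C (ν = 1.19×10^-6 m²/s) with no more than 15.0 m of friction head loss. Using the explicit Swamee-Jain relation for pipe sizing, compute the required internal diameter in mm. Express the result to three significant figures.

Swamee-Jain (Type III): D = 0.66·[ε^1.25·(LQ²/(gh_f))^4.75 + ν·Q^9.4·(L/(gh_f))^5.2]^0.04
LQ²/(gh_f) = 0.9214; L/(gh_f) = 9.650
Term 1 = ε^1.25·(…)^4.75 = 3.11×10^-7; Term 2 = ν·Q^9.4·(…)^5.2 = 2.52×10^-6
D = 0.66·(3.11×10^-7 + 2.52×10^-6)^0.04 = 0.3959 m = 396 mm
Check: V = 2.51 m/s, Re = 8.35×10^5, f = 0.01242, h_f = 14.3 m ≈ 15.0 m ✓

D ≈ 396 mm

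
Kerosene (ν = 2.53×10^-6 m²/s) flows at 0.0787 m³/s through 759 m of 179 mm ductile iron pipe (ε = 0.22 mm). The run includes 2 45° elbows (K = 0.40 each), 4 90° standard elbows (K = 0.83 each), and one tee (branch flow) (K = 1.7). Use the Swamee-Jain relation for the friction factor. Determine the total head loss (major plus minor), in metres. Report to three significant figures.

H_L ≈ 49.3 m

V = 4Q/(πD²) = 3.127 m/s; V²/2g = 0.4985 m
Re = 2.21×10^5, ε/D = 0.00123 → f = 0.02194 (Swamee-Jain)
Major: h_f = f(L/D)·V²/2g = 0.02194·4240·0.4985 = 46.37 m
Minor: ΣK = 5.82; h_m = ΣK·V²/2g = 2.901 m
Total H_L = 46.37 + 2.901 = 49.27 m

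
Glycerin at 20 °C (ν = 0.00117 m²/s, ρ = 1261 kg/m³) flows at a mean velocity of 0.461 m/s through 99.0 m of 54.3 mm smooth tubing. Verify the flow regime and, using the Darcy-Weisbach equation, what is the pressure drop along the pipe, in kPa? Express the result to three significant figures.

Δp ≈ 731 kPa

Re = VD/ν = 0.461·0.05430/0.00117 = 21.4 → laminar (Re < 2300)
f = 64/Re = 2.991
h_f = f(L/D)V²/(2g) = 2.991·(99.0/0.05430)·0.461²/(2·9.81) = 59.07 m
Δp = ρg·h_f = 1261·9.81·59.07 = 730.8 kPa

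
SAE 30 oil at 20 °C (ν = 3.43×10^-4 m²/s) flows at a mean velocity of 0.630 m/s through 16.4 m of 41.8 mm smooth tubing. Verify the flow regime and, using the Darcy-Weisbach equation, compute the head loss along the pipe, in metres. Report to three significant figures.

Re = VD/ν = 0.630·0.04180/3.43×10^-4 = 76.8 → laminar (Re < 2300)
f = 64/Re = 0.8336
h_f = f(L/D)V²/(2g) = 0.8336·(16.4/0.04180)·0.630²/(2·9.81) = 6.616 m

h_f ≈ 6.62 m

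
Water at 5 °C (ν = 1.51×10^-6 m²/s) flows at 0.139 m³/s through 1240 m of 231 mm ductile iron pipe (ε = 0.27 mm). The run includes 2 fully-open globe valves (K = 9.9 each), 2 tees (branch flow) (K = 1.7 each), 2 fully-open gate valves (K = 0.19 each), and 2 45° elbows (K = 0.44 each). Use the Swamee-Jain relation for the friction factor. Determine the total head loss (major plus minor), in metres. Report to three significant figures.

V = 4Q/(πD²) = 3.317 m/s; V²/2g = 0.5607 m
Re = 5.07×10^5, ε/D = 0.00117 → f = 0.02105 (Swamee-Jain)
Major: h_f = f(L/D)·V²/2g = 0.02105·5368·0.5607 = 63.36 m
Minor: ΣK = 24.5; h_m = ΣK·V²/2g = 13.71 m
Total H_L = 63.36 + 13.71 = 77.07 m

H_L ≈ 77.1 m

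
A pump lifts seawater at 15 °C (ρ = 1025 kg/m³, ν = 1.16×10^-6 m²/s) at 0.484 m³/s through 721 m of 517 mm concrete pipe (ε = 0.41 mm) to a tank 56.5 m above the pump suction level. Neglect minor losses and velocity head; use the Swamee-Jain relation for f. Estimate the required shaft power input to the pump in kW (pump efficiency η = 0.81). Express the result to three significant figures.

V = 4Q/(πD²) = 2.306 m/s; Re = 1.03×10^6; ε/D = 7.93×10^-4; f = 0.01902
h_f = f(L/D)V²/2g = 7.185 m
Total head H = z + h_f = 56.5 + 7.185 = 63.68 m
P_hyd = ρgQH = 1025·9.81·0.484·63.68 = 309.9 kW
P_shaft = P_hyd/η = 309.9/0.81 = 382.6 kW

P_shaft ≈ 383 kW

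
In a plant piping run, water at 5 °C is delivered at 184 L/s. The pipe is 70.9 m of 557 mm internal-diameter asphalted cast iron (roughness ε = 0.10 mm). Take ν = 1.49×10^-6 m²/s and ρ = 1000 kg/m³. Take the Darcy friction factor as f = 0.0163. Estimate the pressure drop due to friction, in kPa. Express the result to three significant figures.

Δp ≈ 0.592 kPa

V = 4Q/(πD²) = 4·0.184/(π·0.557²) = 0.7551 m/s
h_f = f(L/D)V²/(2g) = 0.01630·(70.9/0.557)·0.7551²/(2·9.81) = 0.06030 m
Δp = ρg·h_f = 1000·9.81·0.06030 = 0.5915 kPa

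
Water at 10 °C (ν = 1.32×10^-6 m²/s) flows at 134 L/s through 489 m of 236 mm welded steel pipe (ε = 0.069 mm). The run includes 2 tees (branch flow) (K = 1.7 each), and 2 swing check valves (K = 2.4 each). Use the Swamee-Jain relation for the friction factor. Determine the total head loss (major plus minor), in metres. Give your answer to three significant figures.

H_L ≈ 20.0 m

V = 4Q/(πD²) = 3.063 m/s; V²/2g = 0.4783 m
Re = 5.48×10^5, ε/D = 2.92×10^-4 → f = 0.01621 (Swamee-Jain)
Major: h_f = f(L/D)·V²/2g = 0.01621·2072·0.4783 = 16.07 m
Minor: ΣK = 8.20; h_m = ΣK·V²/2g = 3.922 m
Total H_L = 16.07 + 3.922 = 19.99 m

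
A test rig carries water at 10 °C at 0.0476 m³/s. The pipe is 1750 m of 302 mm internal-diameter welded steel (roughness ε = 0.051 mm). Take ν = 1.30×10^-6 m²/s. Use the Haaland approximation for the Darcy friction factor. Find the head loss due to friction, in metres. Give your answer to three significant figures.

V = 4Q/(πD²) = 4·0.0476/(π·0.302²) = 0.6645 m/s
Re = VD/ν = 0.6645·0.302/1.30×10^-6 = 1.54×10^5 → turbulent
ε/D = 0.051/302 = 1.69×10^-4
Haaland: f = 0.01731
h_f = f(L/D)V²/(2g) = 0.01731·(1750/0.302)·0.6645²/(2·9.81) = 2.258 m

h_f ≈ 2.26 m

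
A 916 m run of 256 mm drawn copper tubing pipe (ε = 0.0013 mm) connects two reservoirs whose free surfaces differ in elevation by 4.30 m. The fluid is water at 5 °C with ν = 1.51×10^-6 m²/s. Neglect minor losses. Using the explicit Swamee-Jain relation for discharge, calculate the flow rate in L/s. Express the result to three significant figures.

Swamee-Jain (Type II): Q = -0.965·√(gD⁵h_f/L)·ln[ε/(3.7D) + √(3.17ν²L/(gD³h_f))]
√(gD⁵h_f/L) = √(9.81·0.256⁵·4.30/916) = 0.007116
ε/(3.7D) = 1.37×10^-6; √(3.17ν²L/(gD³h_f)) = 9.67×10^-5
Q = -0.965·0.007116·ln(9.809×10^-5) = 0.06338 m³/s
Check: V = 1.23 m/s, Re = 2.09×10^5, f = 0.01545, h_f = 4.27 m ≈ 4.30 m ✓

Q ≈ 63.4 L/s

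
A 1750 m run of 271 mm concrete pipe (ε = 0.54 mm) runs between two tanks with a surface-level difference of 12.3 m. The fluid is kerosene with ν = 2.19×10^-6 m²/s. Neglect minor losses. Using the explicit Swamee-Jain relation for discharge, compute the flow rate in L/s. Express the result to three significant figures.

Q ≈ 71.2 L/s

Swamee-Jain (Type II): Q = -0.965·√(gD⁵h_f/L)·ln[ε/(3.7D) + √(3.17ν²L/(gD³h_f))]
√(gD⁵h_f/L) = √(9.81·0.271⁵·12.3/1750) = 0.01004
ε/(3.7D) = 5.39×10^-4; √(3.17ν²L/(gD³h_f)) = 1.05×10^-4
Q = -0.965·0.01004·ln(6.438×10^-4) = 0.07119 m³/s
Check: V = 1.23 m/s, Re = 1.53×10^5, f = 0.02474, h_f = 12.4 m ≈ 12.3 m ✓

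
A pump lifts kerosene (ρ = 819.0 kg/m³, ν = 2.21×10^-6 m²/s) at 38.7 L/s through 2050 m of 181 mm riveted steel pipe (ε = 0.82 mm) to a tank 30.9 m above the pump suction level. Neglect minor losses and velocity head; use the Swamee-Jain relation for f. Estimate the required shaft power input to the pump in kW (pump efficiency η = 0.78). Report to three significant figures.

P_shaft ≈ 28.2 kW

V = 4Q/(πD²) = 1.504 m/s; Re = 1.23×10^5; ε/D = 0.00453; f = 0.03053
h_f = f(L/D)V²/2g = 39.86 m
Total head H = z + h_f = 30.9 + 39.86 = 70.76 m
P_hyd = ρgQH = 819.0·9.81·0.0387·70.76 = 22.00 kW
P_shaft = P_hyd/η = 22.00/0.78 = 28.21 kW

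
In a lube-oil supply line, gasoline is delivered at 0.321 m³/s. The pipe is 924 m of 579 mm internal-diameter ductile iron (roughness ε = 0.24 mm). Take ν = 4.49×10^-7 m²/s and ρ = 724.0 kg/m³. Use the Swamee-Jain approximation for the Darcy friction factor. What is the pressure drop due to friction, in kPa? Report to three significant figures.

Δp ≈ 14.1 kPa

V = 4Q/(πD²) = 4·0.321/(π·0.579²) = 1.219 m/s
Re = VD/ν = 1.219·0.579/4.49×10^-7 = 1.57×10^6 → turbulent
ε/D = 0.24/579 = 4.15×10^-4
Swamee-Jain: f = 0.01648
h_f = f(L/D)V²/(2g) = 0.01648·(924/0.579)·1.219²/(2·9.81) = 1.992 m
Δp = ρg·h_f = 724.0·9.81·1.992 = 14.15 kPa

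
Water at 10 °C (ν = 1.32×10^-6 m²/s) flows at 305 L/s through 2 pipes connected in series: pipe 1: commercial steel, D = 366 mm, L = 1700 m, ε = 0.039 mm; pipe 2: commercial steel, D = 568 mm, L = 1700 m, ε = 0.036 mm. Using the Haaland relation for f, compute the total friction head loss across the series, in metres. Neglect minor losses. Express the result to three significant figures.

H ≈ 30.2 m

Pipe 1: V = 2.899 m/s, Re = 8.04×10^5, ε/D = 1.07×10^-4, f = 0.01367, h_1 = f(L/D)V²/2g = 27.19 m
Pipe 2: V = 1.204 m/s, Re = 5.18×10^5, ε/D = 6.34×10^-5, f = 0.01377, h_2 = f(L/D)V²/2g = 3.044 m
Series → Q common, losses add: H = Σh = 30.24 m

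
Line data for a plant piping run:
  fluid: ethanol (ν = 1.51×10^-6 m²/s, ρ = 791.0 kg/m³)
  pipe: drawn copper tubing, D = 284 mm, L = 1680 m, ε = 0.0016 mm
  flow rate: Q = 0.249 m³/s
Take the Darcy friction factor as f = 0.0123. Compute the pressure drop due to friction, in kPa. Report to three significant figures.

V = 4Q/(πD²) = 4·0.249/(π·0.284²) = 3.931 m/s
h_f = f(L/D)V²/(2g) = 0.01230·(1680/0.284)·3.931²/(2·9.81) = 57.30 m
Δp = ρg·h_f = 791.0·9.81·57.30 = 444.6 kPa

Δp ≈ 445 kPa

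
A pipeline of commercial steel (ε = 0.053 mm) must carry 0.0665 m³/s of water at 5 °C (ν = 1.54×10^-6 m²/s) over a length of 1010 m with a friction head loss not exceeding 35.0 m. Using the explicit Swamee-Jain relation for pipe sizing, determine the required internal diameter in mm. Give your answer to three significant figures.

Swamee-Jain (Type III): D = 0.66·[ε^1.25·(LQ²/(gh_f))^4.75 + ν·Q^9.4·(L/(gh_f))^5.2]^0.04
LQ²/(gh_f) = 0.01301; L/(gh_f) = 2.942
Term 1 = ε^1.25·(…)^4.75 = 4.99×10^-15; Term 2 = ν·Q^9.4·(…)^5.2 = 3.62×10^-15
D = 0.66·(4.99×10^-15 + 3.62×10^-15)^0.04 = 0.1807 m = 181 mm
Check: V = 2.59 m/s, Re = 3.04×10^5, f = 0.01699, h_f = 32.6 m ≈ 35.0 m ✓

D ≈ 181 mm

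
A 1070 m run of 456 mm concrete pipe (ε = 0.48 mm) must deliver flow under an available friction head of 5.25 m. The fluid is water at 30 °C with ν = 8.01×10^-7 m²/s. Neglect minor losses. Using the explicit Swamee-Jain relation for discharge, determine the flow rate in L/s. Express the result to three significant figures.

Q ≈ 241 L/s

Swamee-Jain (Type II): Q = -0.965·√(gD⁵h_f/L)·ln[ε/(3.7D) + √(3.17ν²L/(gD³h_f))]
√(gD⁵h_f/L) = √(9.81·0.456⁵·5.25/1070) = 0.03081
ε/(3.7D) = 2.84×10^-4; √(3.17ν²L/(gD³h_f)) = 2.11×10^-5
Q = -0.965·0.03081·ln(3.056×10^-4) = 0.2406 m³/s
Check: V = 1.47 m/s, Re = 8.39×10^5, f = 0.02033, h_f = 5.28 m ≈ 5.25 m ✓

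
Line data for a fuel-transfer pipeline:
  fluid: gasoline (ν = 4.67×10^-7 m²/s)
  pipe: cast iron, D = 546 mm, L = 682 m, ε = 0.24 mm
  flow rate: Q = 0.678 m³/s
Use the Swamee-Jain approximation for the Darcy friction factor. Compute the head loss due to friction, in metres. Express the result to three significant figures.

h_f ≈ 8.78 m

V = 4Q/(πD²) = 4·0.678/(π·0.546²) = 2.896 m/s
Re = VD/ν = 2.896·0.546/4.67×10^-7 = 3.39×10^6 → turbulent
ε/D = 0.24/546 = 4.40×10^-4
Swamee-Jain: f = 0.01645
h_f = f(L/D)V²/(2g) = 0.01645·(682/0.546)·2.896²/(2·9.81) = 8.783 m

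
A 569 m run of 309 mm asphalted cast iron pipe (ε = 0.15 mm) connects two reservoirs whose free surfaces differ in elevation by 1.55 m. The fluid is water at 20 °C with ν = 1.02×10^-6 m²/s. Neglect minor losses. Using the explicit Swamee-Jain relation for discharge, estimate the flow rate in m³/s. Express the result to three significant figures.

Q ≈ 0.0715 m³/s

Swamee-Jain (Type II): Q = -0.965·√(gD⁵h_f/L)·ln[ε/(3.7D) + √(3.17ν²L/(gD³h_f))]
√(gD⁵h_f/L) = √(9.81·0.309⁵·1.55/569) = 0.008676
ε/(3.7D) = 1.31×10^-4; √(3.17ν²L/(gD³h_f)) = 6.47×10^-5
Q = -0.965·0.008676·ln(1.959×10^-4) = 0.07149 m³/s
Check: V = 0.953 m/s, Re = 2.89×10^5, f = 0.01829, h_f = 1.56 m ≈ 1.55 m ✓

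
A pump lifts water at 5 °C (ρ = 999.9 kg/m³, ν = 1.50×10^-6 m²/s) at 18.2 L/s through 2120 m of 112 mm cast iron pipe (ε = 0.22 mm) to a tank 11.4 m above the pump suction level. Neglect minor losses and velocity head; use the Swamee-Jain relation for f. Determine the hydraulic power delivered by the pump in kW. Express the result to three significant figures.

P_hyd ≈ 16.6 kW

V = 4Q/(πD²) = 1.847 m/s; Re = 1.38×10^5; ε/D = 0.00196; f = 0.02478
h_f = f(L/D)V²/2g = 81.60 m
Total head H = z + h_f = 11.4 + 81.60 = 93.00 m
P_hyd = ρgQH = 999.9·9.81·0.0182·93.00 = 16.60 kW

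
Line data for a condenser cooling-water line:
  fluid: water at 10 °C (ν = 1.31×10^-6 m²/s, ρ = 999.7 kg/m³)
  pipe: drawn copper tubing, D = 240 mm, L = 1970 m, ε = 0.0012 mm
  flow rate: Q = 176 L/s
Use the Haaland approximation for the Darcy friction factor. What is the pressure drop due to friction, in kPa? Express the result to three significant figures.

Δp ≈ 766 kPa

V = 4Q/(πD²) = 4·0.176/(π·0.240²) = 3.890 m/s
Re = VD/ν = 3.890·0.240/1.31×10^-6 = 7.13×10^5 → turbulent
ε/D = 0.0012/240 = 5.00×10^-6
Haaland: f = 0.01234
h_f = f(L/D)V²/(2g) = 0.01234·(1970/0.240)·3.890²/(2·9.81) = 78.16 m
Δp = ρg·h_f = 999.7·9.81·78.16 = 766.5 kPa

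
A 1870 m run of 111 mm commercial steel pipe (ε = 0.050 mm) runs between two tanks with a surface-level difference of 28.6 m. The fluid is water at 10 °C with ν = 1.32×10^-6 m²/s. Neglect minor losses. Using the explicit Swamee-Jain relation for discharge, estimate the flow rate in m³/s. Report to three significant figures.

Q ≈ 0.0125 m³/s

Swamee-Jain (Type II): Q = -0.965·√(gD⁵h_f/L)·ln[ε/(3.7D) + √(3.17ν²L/(gD³h_f))]
√(gD⁵h_f/L) = √(9.81·0.111⁵·28.6/1870) = 0.001590
ε/(3.7D) = 1.22×10^-4; √(3.17ν²L/(gD³h_f)) = 1.64×10^-4
Q = -0.965·0.001590·ln(2.858×10^-4) = 0.01252 m³/s
Check: V = 1.29 m/s, Re = 1.09×10^5, f = 0.01998, h_f = 28.7 m ≈ 28.6 m ✓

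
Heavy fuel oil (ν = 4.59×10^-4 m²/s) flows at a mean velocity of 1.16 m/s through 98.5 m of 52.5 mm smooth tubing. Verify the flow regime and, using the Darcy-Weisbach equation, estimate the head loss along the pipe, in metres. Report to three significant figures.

h_f ≈ 62.1 m

Re = VD/ν = 1.16·0.05250/4.59×10^-4 = 133 → laminar (Re < 2300)
f = 64/Re = 0.4824
h_f = f(L/D)V²/(2g) = 0.4824·(98.5/0.05250)·1.16²/(2·9.81) = 62.07 m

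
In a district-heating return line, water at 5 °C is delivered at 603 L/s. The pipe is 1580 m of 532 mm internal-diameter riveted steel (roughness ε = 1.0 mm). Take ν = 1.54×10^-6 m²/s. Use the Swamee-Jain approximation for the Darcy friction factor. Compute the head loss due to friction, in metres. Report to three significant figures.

h_f ≈ 26.0 m

V = 4Q/(πD²) = 4·0.603/(π·0.532²) = 2.713 m/s
Re = VD/ν = 2.713·0.532/1.54×10^-6 = 9.37×10^5 → turbulent
ε/D = 1.0/532 = 0.00188
Swamee-Jain: f = 0.02332
h_f = f(L/D)V²/(2g) = 0.02332·(1580/0.532)·2.713²/(2·9.81) = 25.98 m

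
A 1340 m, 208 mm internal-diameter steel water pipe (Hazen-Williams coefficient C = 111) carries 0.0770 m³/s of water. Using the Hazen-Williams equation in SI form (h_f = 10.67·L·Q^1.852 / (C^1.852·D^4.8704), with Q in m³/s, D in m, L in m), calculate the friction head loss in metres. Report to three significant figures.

h_f = 10.67·1340·0.0770^1.852 / (111^1.852·0.208^4.8704) = 42.31 m

h_f ≈ 42.3 m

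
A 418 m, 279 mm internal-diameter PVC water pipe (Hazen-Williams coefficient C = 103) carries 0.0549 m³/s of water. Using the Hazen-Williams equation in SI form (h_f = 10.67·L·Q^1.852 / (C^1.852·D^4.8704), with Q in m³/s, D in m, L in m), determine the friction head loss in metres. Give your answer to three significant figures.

h_f ≈ 1.94 m

h_f = 10.67·418·0.0549^1.852 / (103^1.852·0.279^4.8704) = 1.938 m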